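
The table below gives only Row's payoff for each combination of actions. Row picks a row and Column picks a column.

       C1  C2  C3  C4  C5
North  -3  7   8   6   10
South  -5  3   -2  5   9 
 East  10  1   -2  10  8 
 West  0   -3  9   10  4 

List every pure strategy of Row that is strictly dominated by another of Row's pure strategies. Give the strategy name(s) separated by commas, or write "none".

North: no other strategy beats it everywhere (South at C1 (-3>-5); East at C2 (7>1); West at C2 (7>-3)).
South is strictly dominated by North (C1: -3>-5, C2: 7>3, C3: 8>-2, C4: 6>5, C5: 10>9).
Nothing dominates East: North at C1 (10>-3); South at C1 (10>-5); West at C1 (10>0).
Nothing dominates West: North at C1 (0>-3); South at C1 (0>-5); East at C3 (9>-2).

South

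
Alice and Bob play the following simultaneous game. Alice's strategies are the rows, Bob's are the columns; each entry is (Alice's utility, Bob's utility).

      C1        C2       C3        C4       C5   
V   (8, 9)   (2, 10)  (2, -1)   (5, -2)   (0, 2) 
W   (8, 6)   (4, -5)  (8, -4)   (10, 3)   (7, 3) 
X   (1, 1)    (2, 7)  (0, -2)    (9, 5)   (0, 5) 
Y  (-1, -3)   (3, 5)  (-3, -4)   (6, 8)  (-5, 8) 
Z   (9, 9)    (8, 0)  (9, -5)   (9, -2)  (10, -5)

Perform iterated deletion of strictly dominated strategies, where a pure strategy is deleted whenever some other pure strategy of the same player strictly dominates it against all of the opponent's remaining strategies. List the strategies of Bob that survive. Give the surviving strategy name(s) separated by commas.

Alice's strategy V is strictly dominated by Z (C1: 9>8, C2: 8>2, C3: 9>2, C4: 9>5, C5: 10>0) and is removed.
Row X is eliminated: W beats it against every remaining column (C1: 8>1, C2: 4>2, C3: 8>0, C4: 10>9, C5: 7>0).
Row Y is eliminated: W beats it against every remaining column (C1: 8>-1, C2: 4>3, C3: 8>-3, C4: 10>6, C5: 7>-5).
Bob's strategy C2 is strictly dominated by C1 (W: 6>-5, Z: 9>0) and is removed.
Bob's strategy C3 is strictly dominated by C1 (W: 6>-4, Z: 9>-5) and is removed.
Bob's strategy C4 is strictly dominated by C1 (W: 6>3, Z: 9>-2) and is removed.
Alice's strategy W is strictly dominated by Z (C1: 9>8, C5: 10>7) and is removed.
Bob's strategy C5 is strictly dominated by C1 (Z: 9>-5) and is removed.
Among the remaining strategies, none is strictly dominated by another pure strategy of the same player, so the elimination stops.
Surviving strategies — Alice: {Z}; Bob: {C1}.

C1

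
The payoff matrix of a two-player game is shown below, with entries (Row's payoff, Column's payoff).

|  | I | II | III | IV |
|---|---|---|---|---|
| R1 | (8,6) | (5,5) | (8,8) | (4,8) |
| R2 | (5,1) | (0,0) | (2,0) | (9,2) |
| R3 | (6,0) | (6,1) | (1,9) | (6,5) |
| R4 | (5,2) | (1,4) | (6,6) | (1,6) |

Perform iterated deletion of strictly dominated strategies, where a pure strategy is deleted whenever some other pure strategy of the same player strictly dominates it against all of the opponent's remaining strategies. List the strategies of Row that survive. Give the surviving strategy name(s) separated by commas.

Row R4 is eliminated: R1 beats it against every remaining column (I: 8>5, II: 5>1, III: 8>6, IV: 4>1).
Column I is eliminated: IV beats it against every remaining row (R1: 8>6, R2: 2>1, R3: 5>0).
Column II is eliminated: IV beats it against every remaining row (R1: 8>5, R2: 2>0, R3: 5>1).
Row R3 is eliminated: R2 beats it against every remaining column (III: 2>1, IV: 9>6).
Among the remaining strategies, none is strictly dominated by another pure strategy of the same player, so the elimination stops.
Surviving strategies — Row: {R1, R2}; Column: {III, IV}.

R1, R2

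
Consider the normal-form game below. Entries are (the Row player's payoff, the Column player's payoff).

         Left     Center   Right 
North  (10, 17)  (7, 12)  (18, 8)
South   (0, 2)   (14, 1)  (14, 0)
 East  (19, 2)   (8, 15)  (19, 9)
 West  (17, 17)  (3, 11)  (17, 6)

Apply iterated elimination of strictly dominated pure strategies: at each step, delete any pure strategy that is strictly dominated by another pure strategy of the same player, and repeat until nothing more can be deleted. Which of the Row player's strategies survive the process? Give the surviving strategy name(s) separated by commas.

South, East

Row North is eliminated: East beats it against every remaining column (Left: 19>10, Center: 8>7, Right: 19>18).
Row West is eliminated: East beats it against every remaining column (Left: 19>17, Center: 8>3, Right: 19>17).
Column Right is eliminated: Center beats it against every remaining row (South: 1>0, East: 15>9).
Among the remaining strategies, none is strictly dominated by another pure strategy of the same player, so the elimination stops.
Surviving strategies — the Row player: {South, East}; the Column player: {Left, Center}.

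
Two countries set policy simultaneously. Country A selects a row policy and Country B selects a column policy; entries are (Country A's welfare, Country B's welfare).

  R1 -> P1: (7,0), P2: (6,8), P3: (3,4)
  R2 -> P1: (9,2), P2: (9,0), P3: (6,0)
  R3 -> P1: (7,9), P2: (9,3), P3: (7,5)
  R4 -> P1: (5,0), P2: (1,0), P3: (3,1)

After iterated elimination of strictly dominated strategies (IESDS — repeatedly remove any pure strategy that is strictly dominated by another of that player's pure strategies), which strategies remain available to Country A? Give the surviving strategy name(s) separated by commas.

Row R1 is eliminated: R2 beats it against every remaining column (P1: 9>7, P2: 9>6, P3: 6>3).
For Country A, R2 strictly dominates R4 on the remaining columns (P1: 9>5, P2: 9>1, P3: 6>3); eliminate R4.
Column P2 is eliminated: P1 beats it against every remaining row (R2: 2>0, R3: 9>3).
For Country B, P1 strictly dominates P3 on the remaining rows (R2: 2>0, R3: 9>5); eliminate P3.
Country A's strategy R3 is strictly dominated by R2 (P1: 9>7) and is removed.
Among the remaining strategies, none is strictly dominated by another pure strategy of the same player, so the elimination stops.
Surviving strategies — Country A: {R2}; Country B: {P1}.

R2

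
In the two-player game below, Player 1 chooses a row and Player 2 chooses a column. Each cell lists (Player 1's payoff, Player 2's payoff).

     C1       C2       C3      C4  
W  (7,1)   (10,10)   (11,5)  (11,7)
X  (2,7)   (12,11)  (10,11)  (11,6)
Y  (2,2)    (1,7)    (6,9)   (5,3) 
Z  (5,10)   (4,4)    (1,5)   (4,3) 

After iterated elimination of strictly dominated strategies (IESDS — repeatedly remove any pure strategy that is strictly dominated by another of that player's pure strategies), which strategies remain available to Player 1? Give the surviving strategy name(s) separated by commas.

W, X

For Player 1, W strictly dominates Y on the remaining columns (C1: 7>2, C2: 10>1, C3: 11>6, C4: 11>5); eliminate Y.
For Player 1, W strictly dominates Z on the remaining columns (C1: 7>5, C2: 10>4, C3: 11>1, C4: 11>4); eliminate Z.
Player 2's strategy C1 is strictly dominated by C2 (W: 10>1, X: 11>7) and is removed.
For Player 2, C2 strictly dominates C4 on the remaining rows (W: 10>7, X: 11>6); eliminate C4.
Among the remaining strategies, none is strictly dominated by another pure strategy of the same player, so the elimination stops.
Surviving strategies — Player 1: {W, X}; Player 2: {C2, C3}.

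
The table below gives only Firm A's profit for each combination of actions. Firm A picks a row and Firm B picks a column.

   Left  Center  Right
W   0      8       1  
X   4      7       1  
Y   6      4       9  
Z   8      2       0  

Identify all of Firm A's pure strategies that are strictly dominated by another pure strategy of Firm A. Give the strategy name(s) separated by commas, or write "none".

none

W: no other strategy beats it everywhere (X at Center (8>7); Y at Center (8>4); Z at Center (8>2)).
X: no other strategy beats it everywhere (W at Left (4>0); Y at Center (7>4); Z at Center (7>2)).
Y is not dominated — it holds its own against W at Left (6>0); X at Left (6>4); Z at Center (4>2).
Nothing dominates Z: W at Left (8>0); X at Left (8>4); Y at Left (8>6).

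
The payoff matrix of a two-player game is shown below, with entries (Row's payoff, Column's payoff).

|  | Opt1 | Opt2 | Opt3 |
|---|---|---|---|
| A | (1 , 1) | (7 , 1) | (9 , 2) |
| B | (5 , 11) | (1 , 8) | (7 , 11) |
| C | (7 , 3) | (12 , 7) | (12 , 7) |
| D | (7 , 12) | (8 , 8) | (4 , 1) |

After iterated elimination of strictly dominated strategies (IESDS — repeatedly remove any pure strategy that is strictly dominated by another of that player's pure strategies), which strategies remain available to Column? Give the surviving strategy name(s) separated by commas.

Row's strategy A is strictly dominated by C (Opt1: 7>1, Opt2: 12>7, Opt3: 12>9) and is removed.
For Row, C strictly dominates B on the remaining columns (Opt1: 7>5, Opt2: 12>1, Opt3: 12>7); eliminate B.
Among the remaining strategies, none is strictly dominated by another pure strategy of the same player, so the elimination stops.
Surviving strategies — Row: {C, D}; Column: {Opt1, Opt2, Opt3}.

Opt1, Opt2, Opt3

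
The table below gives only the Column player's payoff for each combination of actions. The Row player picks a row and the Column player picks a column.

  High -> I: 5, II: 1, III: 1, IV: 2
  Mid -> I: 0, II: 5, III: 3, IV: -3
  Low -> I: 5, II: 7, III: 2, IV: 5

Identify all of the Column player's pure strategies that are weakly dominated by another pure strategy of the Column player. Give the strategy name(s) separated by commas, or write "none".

III, IV

Nothing dominates I: II at High (5>1); III at High (5>1); IV at High (5>2).
Nothing dominates II: I at Mid (5>0); III at Mid (5>3); IV at Mid (5>-3).
III is weakly dominated by II (High: 1=1, Mid: 5>3, Low: 7>2).
IV is weakly dominated by I (High: 5>2, Mid: 0>-3, Low: 5=5).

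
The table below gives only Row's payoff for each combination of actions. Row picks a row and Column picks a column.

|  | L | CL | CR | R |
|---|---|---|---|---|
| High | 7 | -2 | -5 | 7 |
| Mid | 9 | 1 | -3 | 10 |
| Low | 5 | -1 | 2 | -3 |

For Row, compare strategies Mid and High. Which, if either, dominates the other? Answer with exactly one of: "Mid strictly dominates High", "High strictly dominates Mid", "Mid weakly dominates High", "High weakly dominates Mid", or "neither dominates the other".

Mid strictly dominates High

Mid's payoffs vs High's, by Column's action — L: 9>7, CL: 1>-2, CR: -3>-5, R: 10>7.
Mid gives a strictly higher payoff against each choice by Column, so Mid strictly dominates High.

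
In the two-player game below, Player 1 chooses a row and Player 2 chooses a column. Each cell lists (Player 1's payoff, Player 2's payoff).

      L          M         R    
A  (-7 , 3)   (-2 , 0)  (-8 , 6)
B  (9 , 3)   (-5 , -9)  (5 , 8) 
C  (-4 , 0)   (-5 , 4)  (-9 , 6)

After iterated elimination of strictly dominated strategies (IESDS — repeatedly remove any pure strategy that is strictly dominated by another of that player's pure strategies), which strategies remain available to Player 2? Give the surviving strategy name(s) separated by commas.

R

For Player 2, R strictly dominates L on the remaining rows (A: 6>3, B: 8>3, C: 6>0); eliminate L.
Player 1's strategy C is strictly dominated by A (M: -2>-5, R: -8>-9) and is removed.
Player 2's strategy M is strictly dominated by R (A: 6>0, B: 8>-9) and is removed.
Row A is eliminated: B beats it against every remaining column (R: 5>-8).
Among the remaining strategies, none is strictly dominated by another pure strategy of the same player, so the elimination stops.
Surviving strategies — Player 1: {B}; Player 2: {R}.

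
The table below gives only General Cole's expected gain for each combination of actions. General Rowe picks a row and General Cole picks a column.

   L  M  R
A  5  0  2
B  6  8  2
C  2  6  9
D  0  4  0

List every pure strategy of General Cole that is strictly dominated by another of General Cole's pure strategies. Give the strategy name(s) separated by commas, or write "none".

L is not dominated — it holds its own against M at A (5>0); R at A (5>2).
M: no other strategy beats it everywhere (L at B (8>6); R at B (8>2)).
Nothing dominates R: L at C (9>2); M at A (2>0).

none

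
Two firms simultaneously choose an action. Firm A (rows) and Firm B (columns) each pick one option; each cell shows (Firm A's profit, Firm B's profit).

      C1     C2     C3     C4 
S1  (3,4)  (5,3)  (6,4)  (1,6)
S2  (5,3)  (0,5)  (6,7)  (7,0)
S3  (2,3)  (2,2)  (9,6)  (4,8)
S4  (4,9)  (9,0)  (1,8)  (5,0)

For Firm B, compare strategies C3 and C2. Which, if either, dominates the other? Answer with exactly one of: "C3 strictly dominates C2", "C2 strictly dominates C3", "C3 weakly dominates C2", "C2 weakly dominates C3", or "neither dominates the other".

C3 strictly dominates C2

C3's payoffs vs C2's, by Firm A's action — S1: 4>3, S2: 7>5, S3: 6>2, S4: 8>0.
C3 gives a strictly higher payoff against each opponent action, so C3 strictly dominates C2.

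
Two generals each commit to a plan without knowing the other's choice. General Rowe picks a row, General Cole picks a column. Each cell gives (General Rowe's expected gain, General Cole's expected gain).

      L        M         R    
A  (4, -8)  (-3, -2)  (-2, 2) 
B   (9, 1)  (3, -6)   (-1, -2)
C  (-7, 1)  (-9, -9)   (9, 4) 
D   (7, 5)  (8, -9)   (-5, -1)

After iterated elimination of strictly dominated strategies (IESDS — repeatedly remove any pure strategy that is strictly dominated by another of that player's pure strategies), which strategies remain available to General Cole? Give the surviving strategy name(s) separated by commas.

L, R

General Rowe's strategy A is strictly dominated by B (L: 9>4, M: 3>-3, R: -1>-2) and is removed.
Column M is eliminated: L beats it against every remaining row (B: 1>-6, C: 1>-9, D: 5>-9).
For General Rowe, B strictly dominates D on the remaining columns (L: 9>7, R: -1>-5); eliminate D.
Among the remaining strategies, none is strictly dominated by another pure strategy of the same player, so the elimination stops.
Surviving strategies — General Rowe: {B, C}; General Cole: {L, R}.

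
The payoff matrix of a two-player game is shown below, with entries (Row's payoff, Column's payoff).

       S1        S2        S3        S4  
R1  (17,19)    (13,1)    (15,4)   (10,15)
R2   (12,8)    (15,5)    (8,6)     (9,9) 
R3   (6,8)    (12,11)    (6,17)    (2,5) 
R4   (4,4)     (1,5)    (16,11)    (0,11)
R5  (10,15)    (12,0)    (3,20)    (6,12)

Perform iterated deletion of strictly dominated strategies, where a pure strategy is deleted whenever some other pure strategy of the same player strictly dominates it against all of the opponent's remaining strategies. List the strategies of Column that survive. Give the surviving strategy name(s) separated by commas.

Row's strategy R3 is strictly dominated by R1 (S1: 17>6, S2: 13>12, S3: 15>6, S4: 10>2) and is removed.
Row R5 is eliminated: R1 beats it against every remaining column (S1: 17>10, S2: 13>12, S3: 15>3, S4: 10>6).
Column S2 is eliminated: S3 beats it against every remaining row (R1: 4>1, R2: 6>5, R4: 11>5).
For Row, R1 strictly dominates R2 on the remaining columns (S1: 17>12, S3: 15>8, S4: 10>9); eliminate R2.
Among the remaining strategies, none is strictly dominated by another pure strategy of the same player, so the elimination stops.
Surviving strategies — Row: {R1, R4}; Column: {S1, S3, S4}.

S1, S3, S4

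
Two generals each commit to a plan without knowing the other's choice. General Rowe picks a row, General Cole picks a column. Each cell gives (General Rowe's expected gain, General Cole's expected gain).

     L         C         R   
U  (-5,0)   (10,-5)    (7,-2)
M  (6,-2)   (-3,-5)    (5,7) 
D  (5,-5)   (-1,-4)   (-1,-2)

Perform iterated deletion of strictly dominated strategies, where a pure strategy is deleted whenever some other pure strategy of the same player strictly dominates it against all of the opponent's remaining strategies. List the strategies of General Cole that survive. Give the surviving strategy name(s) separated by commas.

For General Cole, R strictly dominates C on the remaining rows (U: -2>-5, M: 7>-5, D: -2>-4); eliminate C.
Row D is eliminated: M beats it against every remaining column (L: 6>5, R: 5>-1).
Among the remaining strategies, none is strictly dominated by another pure strategy of the same player, so the elimination stops.
Surviving strategies — General Rowe: {U, M}; General Cole: {L, R}.

L, R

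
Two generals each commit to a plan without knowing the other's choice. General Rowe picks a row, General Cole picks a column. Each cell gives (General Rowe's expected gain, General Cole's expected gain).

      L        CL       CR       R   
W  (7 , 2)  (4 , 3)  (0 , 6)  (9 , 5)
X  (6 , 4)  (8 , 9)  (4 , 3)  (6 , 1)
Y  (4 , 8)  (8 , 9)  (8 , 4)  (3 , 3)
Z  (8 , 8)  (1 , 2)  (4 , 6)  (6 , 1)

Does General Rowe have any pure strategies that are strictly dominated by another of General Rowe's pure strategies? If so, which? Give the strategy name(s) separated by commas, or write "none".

none

W is not dominated — it holds its own against X at L (7>6); Y at L (7>4); Z at CL (4>1).
Nothing dominates X: W at CL (8>4); Y at L (6>4); Z at CL (8>1).
Y is not dominated — it holds its own against W at CL (8>4); X at CL (8=8); Z at CL (8>1).
Nothing dominates Z: W at L (8>7); X at L (8>6); Y at L (8>4).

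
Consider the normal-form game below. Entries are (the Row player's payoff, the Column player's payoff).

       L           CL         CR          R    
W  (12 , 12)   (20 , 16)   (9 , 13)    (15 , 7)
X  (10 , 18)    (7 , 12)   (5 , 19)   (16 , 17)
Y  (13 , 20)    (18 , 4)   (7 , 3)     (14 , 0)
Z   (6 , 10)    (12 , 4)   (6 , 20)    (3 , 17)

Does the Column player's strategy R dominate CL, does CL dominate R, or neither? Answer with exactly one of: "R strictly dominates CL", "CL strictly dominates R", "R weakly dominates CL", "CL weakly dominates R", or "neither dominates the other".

Compare R to CL across every action of the Row player: W: 7<16, X: 17>12, Y: 0<4, Z: 17>4.
R does better at X, Z but worse at W, Y; neither strategy dominates the other.

neither dominates the other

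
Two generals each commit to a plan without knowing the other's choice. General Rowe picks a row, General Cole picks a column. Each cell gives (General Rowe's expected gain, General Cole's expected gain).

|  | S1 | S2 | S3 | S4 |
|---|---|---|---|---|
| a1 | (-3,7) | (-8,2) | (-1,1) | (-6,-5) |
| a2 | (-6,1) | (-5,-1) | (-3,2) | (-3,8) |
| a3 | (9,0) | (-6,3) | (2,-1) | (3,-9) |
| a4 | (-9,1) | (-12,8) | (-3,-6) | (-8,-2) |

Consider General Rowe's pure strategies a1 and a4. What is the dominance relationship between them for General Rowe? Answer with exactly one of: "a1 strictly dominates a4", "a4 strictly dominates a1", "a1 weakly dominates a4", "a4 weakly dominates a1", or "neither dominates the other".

a1 strictly dominates a4

Compare a1 to a4 across each opponent action: S1: -3>-9, S2: -8>-12, S3: -1>-3, S4: -6>-8.
Every comparison favours a1, so a1 strictly dominates a4.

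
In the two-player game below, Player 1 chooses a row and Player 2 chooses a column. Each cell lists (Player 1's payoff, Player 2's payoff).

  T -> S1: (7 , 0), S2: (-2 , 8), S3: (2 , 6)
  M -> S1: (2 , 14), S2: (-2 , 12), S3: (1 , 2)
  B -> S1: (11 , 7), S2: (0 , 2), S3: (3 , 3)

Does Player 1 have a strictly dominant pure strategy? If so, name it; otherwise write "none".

B

B vs T: S1: 11>7, S2: 0>-2, S3: 3>2.
B vs M: S1: 11>2, S2: 0>-2, S3: 3>1.
B strictly beats every other strategy against every opponent action, so it is strictly dominant.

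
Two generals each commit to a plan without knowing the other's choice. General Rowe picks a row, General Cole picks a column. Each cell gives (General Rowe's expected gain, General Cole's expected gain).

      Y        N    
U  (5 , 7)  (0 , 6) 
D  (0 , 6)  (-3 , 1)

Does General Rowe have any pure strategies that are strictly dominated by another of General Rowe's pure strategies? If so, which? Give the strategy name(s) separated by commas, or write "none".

U is not dominated — it holds its own against D at Y (5>0).
D is strictly dominated by U (Y: 5>0, N: 0>-3).

D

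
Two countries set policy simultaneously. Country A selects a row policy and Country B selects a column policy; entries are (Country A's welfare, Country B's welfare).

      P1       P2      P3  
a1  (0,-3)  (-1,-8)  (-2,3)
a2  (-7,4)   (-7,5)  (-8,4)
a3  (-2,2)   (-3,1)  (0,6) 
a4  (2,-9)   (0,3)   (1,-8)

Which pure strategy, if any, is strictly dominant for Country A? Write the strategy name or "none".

a4

a4 vs a1: P1: 2>0, P2: 0>-1, P3: 1>-2.
a4 vs a2: P1: 2>-7, P2: 0>-7, P3: 1>-8.
a4 vs a3: P1: 2>-2, P2: 0>-3, P3: 1>0.
a4 strictly beats every other strategy against every opponent action, so it is strictly dominant.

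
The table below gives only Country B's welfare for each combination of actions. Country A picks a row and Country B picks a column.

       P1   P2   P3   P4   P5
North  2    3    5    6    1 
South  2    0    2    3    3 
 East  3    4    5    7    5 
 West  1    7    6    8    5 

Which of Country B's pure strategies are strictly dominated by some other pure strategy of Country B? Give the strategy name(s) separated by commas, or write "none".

P4 strictly dominates P1 — North: 6>2, South: 3>2, East: 7>3, West: 8>1.
P2: dominated, since P4 does at least as well everywhere (North: 6>3, South: 3>0, East: 7>4, West: 8>7).
P3: dominated, since P4 does at least as well everywhere (North: 6>5, South: 3>2, East: 7>5, West: 8>6).
P4 is not dominated — it holds its own against P1 at North (6>2); P2 at North (6>3); P3 at North (6>5); P5 at North (6>1).
P5: no other strategy beats it everywhere (P1 at South (3>2); P2 at South (3>0); P3 at South (3>2); P4 at South (3=3)).

P1, P2, P3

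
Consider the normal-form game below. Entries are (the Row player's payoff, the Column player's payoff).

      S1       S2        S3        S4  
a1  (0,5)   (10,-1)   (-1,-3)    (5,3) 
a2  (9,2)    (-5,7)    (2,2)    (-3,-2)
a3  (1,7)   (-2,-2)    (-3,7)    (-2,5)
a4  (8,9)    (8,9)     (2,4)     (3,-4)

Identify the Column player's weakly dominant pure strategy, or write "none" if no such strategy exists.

S1 fails to dominate S2 at a2 (2<7).
S2 fails to dominate S1 at a1 (-1<5).
S3 fails to dominate S1 at a1 (-3<5).
S4 fails to dominate S1 at a1 (3<5).
No single strategy dominates all the others.

none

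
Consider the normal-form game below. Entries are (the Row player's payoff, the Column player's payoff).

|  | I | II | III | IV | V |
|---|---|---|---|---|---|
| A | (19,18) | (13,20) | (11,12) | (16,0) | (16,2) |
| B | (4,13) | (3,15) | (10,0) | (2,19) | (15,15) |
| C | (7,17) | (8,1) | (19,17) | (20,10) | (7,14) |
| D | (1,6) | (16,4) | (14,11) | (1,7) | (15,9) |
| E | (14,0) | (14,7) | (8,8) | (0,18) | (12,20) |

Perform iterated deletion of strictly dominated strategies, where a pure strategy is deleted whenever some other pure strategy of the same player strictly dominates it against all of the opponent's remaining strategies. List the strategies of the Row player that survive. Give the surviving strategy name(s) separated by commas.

A, C, D, E

Row B is eliminated: A beats it against every remaining column (I: 19>4, II: 13>3, III: 11>10, IV: 16>2, V: 16>15).
Column IV is eliminated: V beats it against every remaining row (A: 2>0, C: 14>10, D: 9>7, E: 20>18).
Among the remaining strategies, none is strictly dominated by another pure strategy of the same player, so the elimination stops.
Surviving strategies — the Row player: {A, C, D, E}; the Column player: {I, II, III, V}.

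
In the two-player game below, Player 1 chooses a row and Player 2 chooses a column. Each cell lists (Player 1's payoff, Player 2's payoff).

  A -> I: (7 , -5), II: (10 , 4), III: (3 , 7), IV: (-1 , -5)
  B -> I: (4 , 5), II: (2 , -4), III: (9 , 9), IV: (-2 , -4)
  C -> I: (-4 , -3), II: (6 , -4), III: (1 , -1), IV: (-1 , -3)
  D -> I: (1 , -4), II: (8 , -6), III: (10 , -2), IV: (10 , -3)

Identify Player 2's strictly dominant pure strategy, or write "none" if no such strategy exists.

III

III vs I: A: 7>-5, B: 9>5, C: -1>-3, D: -2>-4.
III vs II: A: 7>4, B: 9>-4, C: -1>-4, D: -2>-6.
III vs IV: A: 7>-5, B: 9>-4, C: -1>-3, D: -2>-3.
III strictly beats every other strategy against every opponent action, so it is strictly dominant.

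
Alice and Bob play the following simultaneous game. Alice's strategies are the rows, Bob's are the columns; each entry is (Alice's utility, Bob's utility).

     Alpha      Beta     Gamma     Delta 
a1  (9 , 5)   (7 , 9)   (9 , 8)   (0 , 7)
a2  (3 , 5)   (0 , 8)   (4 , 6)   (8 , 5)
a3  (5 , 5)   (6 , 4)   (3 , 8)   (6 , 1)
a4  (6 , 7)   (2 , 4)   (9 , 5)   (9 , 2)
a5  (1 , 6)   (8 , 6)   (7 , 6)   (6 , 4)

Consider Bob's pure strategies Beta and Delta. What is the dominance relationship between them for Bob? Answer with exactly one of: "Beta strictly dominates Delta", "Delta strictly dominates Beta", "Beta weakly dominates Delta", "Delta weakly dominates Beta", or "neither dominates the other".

Compare Beta to Delta across each choice by Alice: a1: 9>7, a2: 8>5, a3: 4>1, a4: 4>2, a5: 6>4.
Every comparison favours Beta, so Beta strictly dominates Delta.

Beta strictly dominates Delta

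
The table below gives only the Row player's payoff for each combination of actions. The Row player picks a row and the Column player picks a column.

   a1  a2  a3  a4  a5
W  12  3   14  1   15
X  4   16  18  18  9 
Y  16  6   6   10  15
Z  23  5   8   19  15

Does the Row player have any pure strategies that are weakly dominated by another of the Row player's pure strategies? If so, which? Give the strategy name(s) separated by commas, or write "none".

none

W: no other strategy beats it everywhere (X at a1 (12>4); Y at a3 (14>6); Z at a3 (14>8)).
X is not dominated — it holds its own against W at a2 (16>3); Y at a2 (16>6); Z at a2 (16>5).
Nothing dominates Y: W at a1 (16>12); X at a1 (16>4); Z at a2 (6>5).
Nothing dominates Z: W at a1 (23>12); X at a1 (23>4); Y at a1 (23>16).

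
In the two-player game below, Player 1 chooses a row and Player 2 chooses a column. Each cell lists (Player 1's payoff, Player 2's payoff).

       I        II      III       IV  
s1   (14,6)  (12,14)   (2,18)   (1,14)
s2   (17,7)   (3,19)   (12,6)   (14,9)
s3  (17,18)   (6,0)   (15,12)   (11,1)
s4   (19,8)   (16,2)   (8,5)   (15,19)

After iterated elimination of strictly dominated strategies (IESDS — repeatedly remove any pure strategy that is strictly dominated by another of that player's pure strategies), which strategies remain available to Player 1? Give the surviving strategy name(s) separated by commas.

Row s1 is eliminated: s4 beats it against every remaining column (I: 19>14, II: 16>12, III: 8>2, IV: 15>1).
For Player 2, I strictly dominates III on the remaining rows (s2: 7>6, s3: 18>12, s4: 8>5); eliminate III.
Player 1's strategy s2 is strictly dominated by s4 (I: 19>17, II: 16>3, IV: 15>14) and is removed.
For Player 1, s4 strictly dominates s3 on the remaining columns (I: 19>17, II: 16>6, IV: 15>11); eliminate s3.
Player 2's strategy I is strictly dominated by IV (s4: 19>8) and is removed.
Player 2's strategy II is strictly dominated by IV (s4: 19>2) and is removed.
Among the remaining strategies, none is strictly dominated by another pure strategy of the same player, so the elimination stops.
Surviving strategies — Player 1: {s4}; Player 2: {IV}.

s4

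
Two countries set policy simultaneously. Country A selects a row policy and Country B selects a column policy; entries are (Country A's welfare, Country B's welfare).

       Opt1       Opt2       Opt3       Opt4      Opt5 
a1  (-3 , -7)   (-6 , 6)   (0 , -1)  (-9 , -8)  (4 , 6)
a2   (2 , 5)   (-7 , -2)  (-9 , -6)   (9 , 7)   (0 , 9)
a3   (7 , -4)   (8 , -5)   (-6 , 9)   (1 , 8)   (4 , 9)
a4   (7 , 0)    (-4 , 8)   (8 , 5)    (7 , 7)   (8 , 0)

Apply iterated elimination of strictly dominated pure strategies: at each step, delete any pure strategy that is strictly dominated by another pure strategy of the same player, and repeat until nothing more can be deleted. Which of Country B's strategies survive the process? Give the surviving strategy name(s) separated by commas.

Opt2, Opt3, Opt4, Opt5

Country A's strategy a1 is strictly dominated by a4 (Opt1: 7>-3, Opt2: -4>-6, Opt3: 8>0, Opt4: 7>-9, Opt5: 8>4) and is removed.
Country B's strategy Opt1 is strictly dominated by Opt4 (a2: 7>5, a3: 8>-4, a4: 7>0) and is removed.
Among the remaining strategies, none is strictly dominated by another pure strategy of the same player, so the elimination stops.
Surviving strategies — Country A: {a2, a3, a4}; Country B: {Opt2, Opt3, Opt4, Opt5}.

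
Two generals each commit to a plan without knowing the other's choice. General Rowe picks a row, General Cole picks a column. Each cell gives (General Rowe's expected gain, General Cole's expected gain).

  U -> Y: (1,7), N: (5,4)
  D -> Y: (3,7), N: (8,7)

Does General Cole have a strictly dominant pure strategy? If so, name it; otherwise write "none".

Y fails to dominate N at D (7=7).
N fails to dominate Y at U (4<7).
No single strategy dominates all the others.

none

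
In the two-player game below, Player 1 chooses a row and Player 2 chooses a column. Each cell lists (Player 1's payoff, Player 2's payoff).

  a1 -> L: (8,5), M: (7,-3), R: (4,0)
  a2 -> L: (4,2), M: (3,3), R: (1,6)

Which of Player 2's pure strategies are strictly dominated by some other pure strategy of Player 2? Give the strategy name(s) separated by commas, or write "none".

Nothing dominates L: M at a1 (5>-3); R at a1 (5>0).
M: dominated, since R does at least as well everywhere (a1: 0>-3, a2: 6>3).
R is not dominated — it holds its own against L at a2 (6>2); M at a1 (0>-3).

M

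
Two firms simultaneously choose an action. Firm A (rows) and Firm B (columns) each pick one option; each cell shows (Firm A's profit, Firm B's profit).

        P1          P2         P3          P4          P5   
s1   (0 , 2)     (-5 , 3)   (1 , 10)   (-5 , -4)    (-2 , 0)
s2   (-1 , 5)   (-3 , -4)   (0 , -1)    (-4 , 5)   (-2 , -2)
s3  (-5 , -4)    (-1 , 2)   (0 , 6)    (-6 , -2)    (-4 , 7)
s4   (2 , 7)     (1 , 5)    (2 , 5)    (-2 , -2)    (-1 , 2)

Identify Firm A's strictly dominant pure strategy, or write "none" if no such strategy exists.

s4 vs s1: P1: 2>0, P2: 1>-5, P3: 2>1, P4: -2>-5, P5: -1>-2.
s4 vs s2: P1: 2>-1, P2: 1>-3, P3: 2>0, P4: -2>-4, P5: -1>-2.
s4 vs s3: P1: 2>-5, P2: 1>-1, P3: 2>0, P4: -2>-6, P5: -1>-4.
s4 strictly beats every other strategy against every opponent action, so it is strictly dominant.

s4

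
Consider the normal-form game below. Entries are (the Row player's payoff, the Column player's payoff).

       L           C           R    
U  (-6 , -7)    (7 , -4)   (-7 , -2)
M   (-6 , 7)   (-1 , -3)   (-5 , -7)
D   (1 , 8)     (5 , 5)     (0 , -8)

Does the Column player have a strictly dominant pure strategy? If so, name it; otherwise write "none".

L fails to dominate C at U (-7<-4).
C fails to dominate L at M (-3<7).
R fails to dominate L at M (-7<7).
No single strategy dominates all the others.

none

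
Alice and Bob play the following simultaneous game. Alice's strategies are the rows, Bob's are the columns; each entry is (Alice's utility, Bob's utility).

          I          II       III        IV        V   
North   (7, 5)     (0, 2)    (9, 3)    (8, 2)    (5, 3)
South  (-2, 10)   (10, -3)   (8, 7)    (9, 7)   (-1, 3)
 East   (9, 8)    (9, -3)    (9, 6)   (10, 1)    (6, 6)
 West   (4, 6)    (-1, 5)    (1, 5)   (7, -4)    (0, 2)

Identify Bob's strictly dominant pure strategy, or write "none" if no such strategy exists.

I

I vs II: North: 5>2, South: 10>-3, East: 8>-3, West: 6>5.
I vs III: North: 5>3, South: 10>7, East: 8>6, West: 6>5.
I vs IV: North: 5>2, South: 10>7, East: 8>1, West: 6>-4.
I vs V: North: 5>3, South: 10>3, East: 8>6, West: 6>2.
I strictly beats every other strategy against every opponent action, so it is strictly dominant.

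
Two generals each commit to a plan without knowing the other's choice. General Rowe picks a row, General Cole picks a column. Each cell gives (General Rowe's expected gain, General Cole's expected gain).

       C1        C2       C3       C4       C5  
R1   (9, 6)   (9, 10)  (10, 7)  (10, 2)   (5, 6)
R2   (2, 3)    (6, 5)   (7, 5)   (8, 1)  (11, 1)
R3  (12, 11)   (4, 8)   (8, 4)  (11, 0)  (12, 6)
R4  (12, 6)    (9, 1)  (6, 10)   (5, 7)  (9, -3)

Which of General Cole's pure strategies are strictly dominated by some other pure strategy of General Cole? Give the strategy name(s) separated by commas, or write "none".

C1: no other strategy beats it everywhere (C2 at R3 (11>8); C3 at R3 (11>4); C4 at R1 (6>2); C5 at R1 (6=6)).
C2: no other strategy beats it everywhere (C1 at R1 (10>6); C3 at R1 (10>7); C4 at R1 (10>2); C5 at R1 (10>6)).
Nothing dominates C3: C1 at R1 (7>6); C2 at R2 (5=5); C4 at R1 (7>2); C5 at R1 (7>6).
C4: dominated, since C3 does at least as well everywhere (R1: 7>2, R2: 5>1, R3: 4>0, R4: 10>7).
C5: dominated, since C2 does at least as well everywhere (R1: 10>6, R2: 5>1, R3: 8>6, R4: 1>-3).

C4, C5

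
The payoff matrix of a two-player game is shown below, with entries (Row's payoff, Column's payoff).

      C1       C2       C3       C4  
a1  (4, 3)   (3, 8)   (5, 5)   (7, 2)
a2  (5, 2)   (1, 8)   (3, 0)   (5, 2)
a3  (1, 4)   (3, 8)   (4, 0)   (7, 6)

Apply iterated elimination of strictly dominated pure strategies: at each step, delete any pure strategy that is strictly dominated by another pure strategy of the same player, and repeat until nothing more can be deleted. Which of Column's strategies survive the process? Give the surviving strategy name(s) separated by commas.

C2

Column's strategy C1 is strictly dominated by C2 (a1: 8>3, a2: 8>2, a3: 8>4) and is removed.
Row's strategy a2 is strictly dominated by a1 (C2: 3>1, C3: 5>3, C4: 7>5) and is removed.
Column's strategy C3 is strictly dominated by C2 (a1: 8>5, a3: 8>0) and is removed.
Column's strategy C4 is strictly dominated by C2 (a1: 8>2, a3: 8>6) and is removed.
Among the remaining strategies, none is strictly dominated by another pure strategy of the same player, so the elimination stops.
Surviving strategies — Row: {a1, a3}; Column: {C2}.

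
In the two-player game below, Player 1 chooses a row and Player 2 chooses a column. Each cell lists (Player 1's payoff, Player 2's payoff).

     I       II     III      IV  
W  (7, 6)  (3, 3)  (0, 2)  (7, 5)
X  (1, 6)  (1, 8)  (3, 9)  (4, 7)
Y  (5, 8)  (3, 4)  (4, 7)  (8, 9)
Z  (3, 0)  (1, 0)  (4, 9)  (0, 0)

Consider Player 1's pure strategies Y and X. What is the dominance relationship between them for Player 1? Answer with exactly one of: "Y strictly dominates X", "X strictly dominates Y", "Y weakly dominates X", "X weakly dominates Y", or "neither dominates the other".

Y's payoffs vs X's, by Player 2's action — I: 5>1, II: 3>1, III: 4>3, IV: 8>4.
Y gives a strictly higher payoff against every action of Player 2, so Y strictly dominates X.

Y strictly dominates X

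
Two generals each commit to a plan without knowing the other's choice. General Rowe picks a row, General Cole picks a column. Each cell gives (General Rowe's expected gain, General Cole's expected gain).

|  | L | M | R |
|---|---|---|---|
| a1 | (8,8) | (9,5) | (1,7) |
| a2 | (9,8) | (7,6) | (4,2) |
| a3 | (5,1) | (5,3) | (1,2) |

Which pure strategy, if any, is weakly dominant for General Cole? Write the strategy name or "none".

L fails to dominate M at a3 (1<3).
M fails to dominate L at a1 (5<8).
R fails to dominate L at a1 (7<8).
No single strategy dominates all the others.

none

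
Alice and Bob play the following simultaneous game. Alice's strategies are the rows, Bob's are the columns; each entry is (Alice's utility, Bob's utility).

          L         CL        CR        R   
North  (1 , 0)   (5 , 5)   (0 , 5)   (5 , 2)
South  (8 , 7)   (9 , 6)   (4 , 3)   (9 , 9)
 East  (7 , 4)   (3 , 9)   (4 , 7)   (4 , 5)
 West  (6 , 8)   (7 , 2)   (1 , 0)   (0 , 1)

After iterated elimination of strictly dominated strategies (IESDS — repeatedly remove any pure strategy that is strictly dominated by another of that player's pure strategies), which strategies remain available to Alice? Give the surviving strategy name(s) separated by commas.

South

For Alice, South strictly dominates North on the remaining columns (L: 8>1, CL: 9>5, CR: 4>0, R: 9>5); eliminate North.
For Alice, South strictly dominates West on the remaining columns (L: 8>6, CL: 9>7, CR: 4>1, R: 9>0); eliminate West.
Bob's strategy L is strictly dominated by R (South: 9>7, East: 5>4) and is removed.
For Bob, CL strictly dominates CR on the remaining rows (South: 6>3, East: 9>7); eliminate CR.
Row East is eliminated: South beats it against every remaining column (CL: 9>3, R: 9>4).
Column CL is eliminated: R beats it against every remaining row (South: 9>6).
Among the remaining strategies, none is strictly dominated by another pure strategy of the same player, so the elimination stops.
Surviving strategies — Alice: {South}; Bob: {R}.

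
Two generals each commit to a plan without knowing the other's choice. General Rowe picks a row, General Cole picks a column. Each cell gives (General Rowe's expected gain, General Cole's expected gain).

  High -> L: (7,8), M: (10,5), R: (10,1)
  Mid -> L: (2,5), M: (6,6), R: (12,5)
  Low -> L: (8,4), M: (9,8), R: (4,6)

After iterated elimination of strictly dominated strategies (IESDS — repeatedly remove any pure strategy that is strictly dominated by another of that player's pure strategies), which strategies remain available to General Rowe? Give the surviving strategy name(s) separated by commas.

For General Cole, M strictly dominates R on the remaining rows (High: 5>1, Mid: 6>5, Low: 8>6); eliminate R.
Row Mid is eliminated: High beats it against every remaining column (L: 7>2, M: 10>6).
Among the remaining strategies, none is strictly dominated by another pure strategy of the same player, so the elimination stops.
Surviving strategies — General Rowe: {High, Low}; General Cole: {L, M}.

High, Low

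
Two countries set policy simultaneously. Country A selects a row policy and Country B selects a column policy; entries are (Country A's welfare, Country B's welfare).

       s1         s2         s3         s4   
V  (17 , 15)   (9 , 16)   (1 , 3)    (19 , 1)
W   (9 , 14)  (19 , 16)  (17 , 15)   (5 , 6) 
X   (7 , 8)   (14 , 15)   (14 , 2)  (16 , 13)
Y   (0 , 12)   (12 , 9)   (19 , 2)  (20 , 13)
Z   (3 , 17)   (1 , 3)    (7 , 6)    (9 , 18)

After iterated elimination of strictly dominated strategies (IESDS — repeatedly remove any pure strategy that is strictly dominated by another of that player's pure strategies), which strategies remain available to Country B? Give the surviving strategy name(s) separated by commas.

Country A's strategy Z is strictly dominated by X (s1: 7>3, s2: 14>1, s3: 14>7, s4: 16>9) and is removed.
Column s3 is eliminated: s2 beats it against every remaining row (V: 16>3, W: 16>15, X: 15>2, Y: 9>2).
Among the remaining strategies, none is strictly dominated by another pure strategy of the same player, so the elimination stops.
Surviving strategies — Country A: {V, W, X, Y}; Country B: {s1, s2, s4}.

s1, s2, s4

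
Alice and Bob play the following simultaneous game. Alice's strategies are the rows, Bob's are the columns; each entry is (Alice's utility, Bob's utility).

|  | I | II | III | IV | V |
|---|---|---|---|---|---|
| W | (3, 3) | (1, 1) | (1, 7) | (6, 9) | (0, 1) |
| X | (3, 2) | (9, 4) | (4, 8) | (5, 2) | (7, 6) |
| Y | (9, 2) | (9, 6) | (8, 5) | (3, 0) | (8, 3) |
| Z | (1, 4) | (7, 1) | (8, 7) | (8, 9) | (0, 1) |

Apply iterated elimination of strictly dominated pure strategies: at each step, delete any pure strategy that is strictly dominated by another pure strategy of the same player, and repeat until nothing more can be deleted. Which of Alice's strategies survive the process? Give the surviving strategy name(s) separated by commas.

Column I is eliminated: III beats it against every remaining row (W: 7>3, X: 8>2, Y: 5>2, Z: 7>4).
For Bob, III strictly dominates V on the remaining rows (W: 7>1, X: 8>6, Y: 5>3, Z: 7>1); eliminate V.
For Alice, Z strictly dominates W on the remaining columns (II: 7>1, III: 8>1, IV: 8>6); eliminate W.
Among the remaining strategies, none is strictly dominated by another pure strategy of the same player, so the elimination stops.
Surviving strategies — Alice: {X, Y, Z}; Bob: {II, III, IV}.

X, Y, Z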